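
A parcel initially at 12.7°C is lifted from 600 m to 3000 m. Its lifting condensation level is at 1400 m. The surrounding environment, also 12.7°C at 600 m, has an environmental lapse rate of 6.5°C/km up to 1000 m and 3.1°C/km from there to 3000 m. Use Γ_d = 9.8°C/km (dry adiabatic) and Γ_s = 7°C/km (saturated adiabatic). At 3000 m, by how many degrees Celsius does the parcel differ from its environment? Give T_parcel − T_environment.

-10.24°C (parcel cooler than environment)

Parcel:
  600–1400 m, dry: Δz = 0.8 km ⇒ ΔT = -7.84°C; T = 4.86°C
  1400–3000 m, saturated: Δz = 1.6 km ⇒ ΔT = -11.2°C; T = -6.34°C
Environment:
  600–1000 m, environment, lower layer: Δz = 0.4 km ⇒ ΔT = -2.6°C; T = 10.1°C
  1000–3000 m, environment, upper layer: Δz = 2 km ⇒ ΔT = -6.2°C; T = 3.9°C
T_parcel − T_env = -6.34 − 3.9 = -10.24°C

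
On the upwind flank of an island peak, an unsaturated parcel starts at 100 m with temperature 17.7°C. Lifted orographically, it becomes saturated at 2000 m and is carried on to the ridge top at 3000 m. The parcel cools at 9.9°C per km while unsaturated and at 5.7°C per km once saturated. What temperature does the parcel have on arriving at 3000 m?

100–2000 m, dry: Δz = 1.9 km ⇒ ΔT = -18.81°C; T = -1.11°C
2000–3000 m, saturated: Δz = 1 km ⇒ ΔT = -5.7°C; T = -6.81°C

-6.81°C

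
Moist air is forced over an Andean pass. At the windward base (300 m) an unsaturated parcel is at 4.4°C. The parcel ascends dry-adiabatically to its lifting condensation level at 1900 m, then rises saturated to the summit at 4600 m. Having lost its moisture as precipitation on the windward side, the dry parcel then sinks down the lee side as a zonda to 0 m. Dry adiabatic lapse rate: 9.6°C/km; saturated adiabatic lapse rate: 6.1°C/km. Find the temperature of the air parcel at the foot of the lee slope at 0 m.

300–1900 m, dry: Δz = 1.6 km ⇒ ΔT = -15.36°C; T = -10.96°C
1900–4600 m, saturated: Δz = 2.7 km ⇒ ΔT = -16.47°C; T = -27.43°C
4600–0 m, dry descent: Δz = 4.6 km ⇒ ΔT = +44.16°C; T = 16.73°C

16.73°C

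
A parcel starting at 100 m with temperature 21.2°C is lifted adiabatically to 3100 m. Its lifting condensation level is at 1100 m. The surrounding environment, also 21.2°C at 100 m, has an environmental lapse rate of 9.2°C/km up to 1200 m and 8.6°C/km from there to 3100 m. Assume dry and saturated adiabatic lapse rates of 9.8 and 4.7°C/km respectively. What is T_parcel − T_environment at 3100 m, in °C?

+7.26°C (parcel warmer than environment)

Parcel:
  Dry to 1100 m: -9.8 × 1 km = -9.8°C, so T = 11.4°C.
  Saturated to 3100 m: -4.7 × 2 km = -9.4°C, so T = 2°C.
Environment:
  Environment, lower layer to 1200 m: -9.2 × 1.1 km = -10.12°C, so T = 11.08°C.
  Environment, upper layer to 3100 m: -8.6 × 1.9 km = -16.34°C, so T = -5.26°C.
T_parcel − T_env = 2 − (-5.26) = +7.26°C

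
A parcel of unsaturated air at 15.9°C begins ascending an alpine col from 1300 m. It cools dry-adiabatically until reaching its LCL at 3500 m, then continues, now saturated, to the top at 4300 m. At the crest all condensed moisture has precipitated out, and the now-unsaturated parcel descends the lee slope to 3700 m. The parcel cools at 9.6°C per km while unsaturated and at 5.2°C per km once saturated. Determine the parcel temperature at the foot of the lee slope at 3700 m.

1300 → 3500 m (dry, 9.6°C/km): ΔT = -9.6 × 2.2 = -21.12°C → T = -5.22°C
3500 → 4300 m (saturated, 5.2°C/km): ΔT = -5.2 × 0.8 = -4.16°C → T = -9.38°C
4300 → 3700 m (dry descent, 9.6°C/km): ΔT = +9.6 × 0.6 = +5.76°C → T = -3.62°C

-3.62°C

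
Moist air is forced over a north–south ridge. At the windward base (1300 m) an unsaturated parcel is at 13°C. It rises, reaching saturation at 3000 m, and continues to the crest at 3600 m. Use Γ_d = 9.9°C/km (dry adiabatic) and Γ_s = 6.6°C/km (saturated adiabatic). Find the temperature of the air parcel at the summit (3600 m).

1300 → 3000 m (dry, 9.9°C/km): ΔT = -9.9 × 1.7 = -16.83°C → T = -3.83°C
3000 → 3600 m (saturated, 6.6°C/km): ΔT = -6.6 × 0.6 = -3.96°C → T = -7.79°C

-7.79°C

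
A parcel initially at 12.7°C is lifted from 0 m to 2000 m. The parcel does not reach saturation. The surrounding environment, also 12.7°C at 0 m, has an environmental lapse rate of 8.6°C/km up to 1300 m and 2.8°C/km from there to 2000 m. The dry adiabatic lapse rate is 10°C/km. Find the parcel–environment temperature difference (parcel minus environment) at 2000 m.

Parcel:
  From 0 m to 2000 m (dry): cools by 10 × 2 = 20°C, giving -7.3°C.
Environment:
  From 0 m to 1300 m (environment, lower layer): cools by 8.6 × 1.3 = 11.18°C, giving 1.52°C.
  From 1300 m to 2000 m (environment, upper layer): cools by 2.8 × 0.7 = 1.96°C, giving -0.44°C.
T_parcel − T_env = -7.3 − (-0.44) = -6.86°C

-6.86°C (parcel cooler than environment)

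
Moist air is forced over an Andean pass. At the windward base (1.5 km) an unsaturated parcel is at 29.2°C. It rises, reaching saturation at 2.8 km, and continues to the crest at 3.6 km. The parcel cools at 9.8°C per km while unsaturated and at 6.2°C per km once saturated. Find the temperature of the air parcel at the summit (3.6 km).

11.5°C

1500 → 2800 m (dry, 9.8°C/km): ΔT = -9.8 × 1.3 = -12.74°C → T = 16.46°C
2800 → 3600 m (saturated, 6.2°C/km): ΔT = -6.2 × 0.8 = -4.96°C → T = 11.5°C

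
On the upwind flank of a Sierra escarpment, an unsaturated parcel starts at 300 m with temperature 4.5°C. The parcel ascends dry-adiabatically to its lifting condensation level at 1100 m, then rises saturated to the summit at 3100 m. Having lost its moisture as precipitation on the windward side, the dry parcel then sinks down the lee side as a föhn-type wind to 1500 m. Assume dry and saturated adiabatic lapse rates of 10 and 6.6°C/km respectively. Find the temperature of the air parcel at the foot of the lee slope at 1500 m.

-0.7°C

300 → 1100 m (dry, 10°C/km): ΔT = -10 × 0.8 = -8°C → T = -3.5°C
1100 → 3100 m (saturated, 6.6°C/km): ΔT = -6.6 × 2 = -13.2°C → T = -16.7°C
3100 → 1500 m (dry descent, 10°C/km): ΔT = +10 × 1.6 = +16°C → T = -0.7°C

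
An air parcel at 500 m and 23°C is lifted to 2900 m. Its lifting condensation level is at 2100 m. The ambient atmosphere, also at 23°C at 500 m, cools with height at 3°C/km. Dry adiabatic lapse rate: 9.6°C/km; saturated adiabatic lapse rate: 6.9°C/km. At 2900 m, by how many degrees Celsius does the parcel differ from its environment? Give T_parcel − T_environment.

Parcel:
  500 → 2100 m (dry, 9.6°C/km): ΔT = -9.6 × 1.6 = -15.36°C → T = 7.64°C
  2100 → 2900 m (saturated, 6.9°C/km): ΔT = -6.9 × 0.8 = -5.52°C → T = 2.12°C
Environment:
  500 → 2900 m (environment, 3°C/km): ΔT = -3 × 2.4 = -7.2°C → T = 15.8°C
T_parcel − T_env = 2.12 − 15.8 = -13.68°C

-13.68°C (parcel cooler than environment)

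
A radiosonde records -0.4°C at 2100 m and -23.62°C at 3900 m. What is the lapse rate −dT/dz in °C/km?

12.9°C/km

Γ = −ΔT/Δz = (-0.4 − (-23.62)) / (3900 − 2100) m
  = 23.22°C / 1.8 km = 12.9°C/km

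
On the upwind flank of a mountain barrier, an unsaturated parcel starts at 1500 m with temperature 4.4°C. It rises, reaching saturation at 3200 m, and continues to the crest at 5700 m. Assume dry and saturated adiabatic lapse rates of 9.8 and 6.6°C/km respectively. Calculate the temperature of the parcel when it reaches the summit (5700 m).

From 1500 m to 3200 m (dry): cools by 9.8 × 1.7 = 16.66°C, giving -12.26°C.
From 3200 m to 5700 m (saturated): cools by 6.6 × 2.5 = 16.5°C, giving -28.76°C.

-28.76°C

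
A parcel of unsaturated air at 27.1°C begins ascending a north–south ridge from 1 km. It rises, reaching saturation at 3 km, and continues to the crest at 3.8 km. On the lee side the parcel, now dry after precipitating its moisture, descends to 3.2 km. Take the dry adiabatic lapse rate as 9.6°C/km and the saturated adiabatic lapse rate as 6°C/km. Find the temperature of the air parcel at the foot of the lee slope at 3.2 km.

From 1000 m to 3000 m (dry): cools by 9.6 × 2 = 19.2°C, giving 7.9°C.
From 3000 m to 3800 m (saturated): cools by 6 × 0.8 = 4.8°C, giving 3.1°C.
From 3800 m to 3200 m (dry descent): warms by 9.6 × 0.6 = 5.76°C, giving 8.86°C.

8.86°C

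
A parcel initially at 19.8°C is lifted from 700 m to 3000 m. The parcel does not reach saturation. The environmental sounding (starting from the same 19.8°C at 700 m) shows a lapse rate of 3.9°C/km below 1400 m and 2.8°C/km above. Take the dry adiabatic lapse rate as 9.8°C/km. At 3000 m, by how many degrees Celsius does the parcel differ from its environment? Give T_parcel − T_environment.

Parcel:
  700–3000 m, dry: Δz = 2.3 km ⇒ ΔT = -22.54°C; T = -2.74°C
Environment:
  700–1400 m, environment, lower layer: Δz = 0.7 km ⇒ ΔT = -2.73°C; T = 17.07°C
  1400–3000 m, environment, upper layer: Δz = 1.6 km ⇒ ΔT = -4.48°C; T = 12.59°C
T_parcel − T_env = -2.74 − 12.59 = -15.33°C

-15.33°C (parcel cooler than environment)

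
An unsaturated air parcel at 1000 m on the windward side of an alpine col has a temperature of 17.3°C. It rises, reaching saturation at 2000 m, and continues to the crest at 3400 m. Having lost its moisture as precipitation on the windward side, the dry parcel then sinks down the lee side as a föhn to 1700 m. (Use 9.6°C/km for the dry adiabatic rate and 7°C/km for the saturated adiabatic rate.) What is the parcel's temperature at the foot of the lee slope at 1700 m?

1000–2000 m, dry: Δz = 1 km ⇒ ΔT = -9.6°C; T = 7.7°C
2000–3400 m, saturated: Δz = 1.4 km ⇒ ΔT = -9.8°C; T = -2.1°C
3400–1700 m, dry descent: Δz = 1.7 km ⇒ ΔT = +16.32°C; T = 14.22°C

14.22°C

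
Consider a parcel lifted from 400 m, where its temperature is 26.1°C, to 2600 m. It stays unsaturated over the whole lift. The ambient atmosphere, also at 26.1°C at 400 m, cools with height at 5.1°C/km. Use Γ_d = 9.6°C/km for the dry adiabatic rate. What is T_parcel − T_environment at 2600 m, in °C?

-9.9°C (parcel cooler than environment)

Parcel:
  400 → 2600 m (dry, 9.6°C/km): ΔT = -9.6 × 2.2 = -21.12°C → T = 4.98°C
Environment:
  400 → 2600 m (environment, 5.1°C/km): ΔT = -5.1 × 2.2 = -11.22°C → T = 14.88°C
T_parcel − T_env = 4.98 − 14.88 = -9.9°C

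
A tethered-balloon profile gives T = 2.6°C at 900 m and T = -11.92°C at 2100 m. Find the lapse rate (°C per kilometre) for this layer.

Γ = −ΔT/Δz = (2.6 − (-11.92)) / (2100 − 900) m
  = 14.52°C / 1.2 km = 12.1°C/km

12.1°C/km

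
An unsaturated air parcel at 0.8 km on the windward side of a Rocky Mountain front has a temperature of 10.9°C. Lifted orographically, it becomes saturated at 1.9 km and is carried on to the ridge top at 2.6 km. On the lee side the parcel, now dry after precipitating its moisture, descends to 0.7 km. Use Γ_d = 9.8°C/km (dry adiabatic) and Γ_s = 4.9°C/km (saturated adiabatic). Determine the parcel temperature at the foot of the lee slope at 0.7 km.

15.31°C

800–1900 m, dry: Δz = 1.1 km ⇒ ΔT = -10.78°C; T = 0.12°C
1900–2600 m, saturated: Δz = 0.7 km ⇒ ΔT = -3.43°C; T = -3.31°C
2600–700 m, dry descent: Δz = 1.9 km ⇒ ΔT = +18.62°C; T = 15.31°C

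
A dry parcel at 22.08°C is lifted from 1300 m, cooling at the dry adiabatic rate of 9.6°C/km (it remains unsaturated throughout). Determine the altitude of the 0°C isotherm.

Height above start = (22.08 − 0) / 9.6 = 2.3 km
Altitude = 1300 m + 2300 m = 3600 m

3600 m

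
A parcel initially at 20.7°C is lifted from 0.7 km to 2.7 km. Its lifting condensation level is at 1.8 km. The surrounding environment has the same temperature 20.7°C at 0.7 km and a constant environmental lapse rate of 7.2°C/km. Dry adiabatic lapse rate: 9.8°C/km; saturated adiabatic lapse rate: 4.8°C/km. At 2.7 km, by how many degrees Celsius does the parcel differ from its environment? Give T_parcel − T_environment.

-0.7°C (parcel cooler than environment)

Parcel:
  From 700 m to 1800 m (dry): cools by 9.8 × 1.1 = 10.78°C, giving 9.92°C.
  From 1800 m to 2700 m (saturated): cools by 4.8 × 0.9 = 4.32°C, giving 5.6°C.
Environment:
  From 700 m to 2700 m (environment): cools by 7.2 × 2 = 14.4°C, giving 6.3°C.
T_parcel − T_env = 5.6 − 6.3 = -0.7°C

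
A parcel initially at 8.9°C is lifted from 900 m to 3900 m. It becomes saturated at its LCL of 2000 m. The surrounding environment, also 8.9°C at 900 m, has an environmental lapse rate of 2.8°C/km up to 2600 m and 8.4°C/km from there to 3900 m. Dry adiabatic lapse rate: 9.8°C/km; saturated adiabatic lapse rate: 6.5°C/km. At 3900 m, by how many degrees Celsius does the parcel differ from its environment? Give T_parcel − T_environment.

Parcel:
  900 → 2000 m (dry, 9.8°C/km): ΔT = -9.8 × 1.1 = -10.78°C → T = -1.88°C
  2000 → 3900 m (saturated, 6.5°C/km): ΔT = -6.5 × 1.9 = -12.35°C → T = -14.23°C
Environment:
  900 → 2600 m (environment, lower layer, 2.8°C/km): ΔT = -2.8 × 1.7 = -4.76°C → T = 4.14°C
  2600 → 3900 m (environment, upper layer, 8.4°C/km): ΔT = -8.4 × 1.3 = -10.92°C → T = -6.78°C
T_parcel − T_env = -14.23 − (-6.78) = -7.45°C

-7.45°C (parcel cooler than environment)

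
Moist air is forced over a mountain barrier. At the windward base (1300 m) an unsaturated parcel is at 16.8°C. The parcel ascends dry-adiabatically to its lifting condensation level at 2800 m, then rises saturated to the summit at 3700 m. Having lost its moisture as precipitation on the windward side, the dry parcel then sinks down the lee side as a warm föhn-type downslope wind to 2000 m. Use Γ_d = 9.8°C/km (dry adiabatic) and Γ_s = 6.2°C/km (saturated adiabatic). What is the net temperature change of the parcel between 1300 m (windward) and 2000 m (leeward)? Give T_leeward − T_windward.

-3.62°C

From 1300 m to 2800 m (dry): cools by 9.8 × 1.5 = 14.7°C, giving 2.1°C.
From 2800 m to 3700 m (saturated): cools by 6.2 × 0.9 = 5.58°C, giving -3.48°C.
From 3700 m to 2000 m (dry descent): warms by 9.8 × 1.7 = 16.66°C, giving 13.18°C.
Net change vs windward start: 13.18 − 16.8 = -3.62°C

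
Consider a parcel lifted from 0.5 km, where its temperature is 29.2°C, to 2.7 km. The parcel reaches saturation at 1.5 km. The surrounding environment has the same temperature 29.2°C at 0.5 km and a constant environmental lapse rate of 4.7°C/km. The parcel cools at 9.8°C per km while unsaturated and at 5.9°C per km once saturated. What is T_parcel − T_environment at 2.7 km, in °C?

-6.54°C (parcel cooler than environment)

Parcel:
  500–1500 m, dry: Δz = 1 km ⇒ ΔT = -9.8°C; T = 19.4°C
  1500–2700 m, saturated: Δz = 1.2 km ⇒ ΔT = -7.08°C; T = 12.32°C
Environment:
  500–2700 m, environment: Δz = 2.2 km ⇒ ΔT = -10.34°C; T = 18.86°C
T_parcel − T_env = 12.32 − 18.86 = -6.54°C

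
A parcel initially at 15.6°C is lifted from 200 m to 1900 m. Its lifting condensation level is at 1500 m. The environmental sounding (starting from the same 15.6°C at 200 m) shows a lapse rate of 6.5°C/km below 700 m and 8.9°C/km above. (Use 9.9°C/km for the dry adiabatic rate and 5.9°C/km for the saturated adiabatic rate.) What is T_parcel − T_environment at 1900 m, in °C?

-1.3°C (parcel cooler than environment)

Parcel:
  200 → 1500 m (dry, 9.9°C/km): ΔT = -9.9 × 1.3 = -12.87°C → T = 2.73°C
  1500 → 1900 m (saturated, 5.9°C/km): ΔT = -5.9 × 0.4 = -2.36°C → T = 0.37°C
Environment:
  200 → 700 m (environment, lower layer, 6.5°C/km): ΔT = -6.5 × 0.5 = -3.25°C → T = 12.35°C
  700 → 1900 m (environment, upper layer, 8.9°C/km): ΔT = -8.9 × 1.2 = -10.68°C → T = 1.67°C
T_parcel − T_env = 0.37 − 1.67 = -1.3°C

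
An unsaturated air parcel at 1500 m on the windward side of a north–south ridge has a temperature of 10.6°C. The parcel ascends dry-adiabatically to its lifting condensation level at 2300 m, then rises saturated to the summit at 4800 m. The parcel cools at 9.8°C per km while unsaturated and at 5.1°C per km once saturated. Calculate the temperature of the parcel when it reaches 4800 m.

-9.99°C

Dry to 2300 m: -9.8 × 0.8 km = -7.84°C, so T = 2.76°C.
Saturated to 4800 m: -5.1 × 2.5 km = -12.75°C, so T = -9.99°C.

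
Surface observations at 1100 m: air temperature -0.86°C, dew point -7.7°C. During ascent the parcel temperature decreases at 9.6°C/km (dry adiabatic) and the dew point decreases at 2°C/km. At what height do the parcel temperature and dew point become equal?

2000 m

T and T_d converge at 9.6 − 2 = 7.6°C per km
Height above start = (-0.86 − (-7.7)) / 7.6 = 0.9 km
LCL altitude = 1100 m + 900 m = 2000 m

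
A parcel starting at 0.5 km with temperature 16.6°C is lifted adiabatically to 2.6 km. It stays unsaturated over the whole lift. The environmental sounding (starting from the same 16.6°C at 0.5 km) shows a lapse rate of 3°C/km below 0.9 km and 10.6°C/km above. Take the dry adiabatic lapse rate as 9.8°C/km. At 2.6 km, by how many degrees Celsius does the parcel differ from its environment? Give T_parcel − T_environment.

-1.36°C (parcel cooler than environment)

Parcel:
  500–2600 m, dry: Δz = 2.1 km ⇒ ΔT = -20.58°C; T = -3.98°C
Environment:
  500–900 m, environment, lower layer: Δz = 0.4 km ⇒ ΔT = -1.2°C; T = 15.4°C
  900–2600 m, environment, upper layer: Δz = 1.7 km ⇒ ΔT = -18.02°C; T = -2.62°C
T_parcel − T_env = -3.98 − (-2.62) = -1.36°C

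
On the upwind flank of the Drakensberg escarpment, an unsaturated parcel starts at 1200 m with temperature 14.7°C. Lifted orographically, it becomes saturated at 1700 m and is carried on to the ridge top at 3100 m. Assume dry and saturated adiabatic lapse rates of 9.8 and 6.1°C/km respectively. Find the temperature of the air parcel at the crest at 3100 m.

1.26°C

1200–1700 m, dry: Δz = 0.5 km ⇒ ΔT = -4.9°C; T = 9.8°C
1700–3100 m, saturated: Δz = 1.4 km ⇒ ΔT = -8.54°C; T = 1.26°C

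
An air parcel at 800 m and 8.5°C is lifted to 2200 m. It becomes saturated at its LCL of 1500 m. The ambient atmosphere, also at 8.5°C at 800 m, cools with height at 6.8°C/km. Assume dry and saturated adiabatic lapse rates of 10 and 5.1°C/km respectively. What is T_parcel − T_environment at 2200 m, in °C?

-1.05°C (parcel cooler than environment)

Parcel:
  Dry to 1500 m: -10 × 0.7 km = -7°C, so T = 1.5°C.
  Saturated to 2200 m: -5.1 × 0.7 km = -3.57°C, so T = -2.07°C.
Environment:
  Environment to 2200 m: -6.8 × 1.4 km = -9.52°C, so T = -1.02°C.
T_parcel − T_env = -2.07 − (-1.02) = -1.05°C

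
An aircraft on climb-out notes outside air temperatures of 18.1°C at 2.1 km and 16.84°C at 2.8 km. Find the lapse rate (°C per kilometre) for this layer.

Γ = −ΔT/Δz = (18.1 − 16.84) / (2800 − 2100) m
  = 1.26°C / 0.7 km = 1.8°C/km

1.8°C/km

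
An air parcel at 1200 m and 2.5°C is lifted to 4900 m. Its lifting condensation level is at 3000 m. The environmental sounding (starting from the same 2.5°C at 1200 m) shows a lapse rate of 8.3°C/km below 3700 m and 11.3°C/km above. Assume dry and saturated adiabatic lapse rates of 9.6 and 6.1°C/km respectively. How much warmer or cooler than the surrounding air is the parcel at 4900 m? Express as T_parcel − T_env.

Parcel:
  Dry to 3000 m: -9.6 × 1.8 km = -17.28°C, so T = -14.78°C.
  Saturated to 4900 m: -6.1 × 1.9 km = -11.59°C, so T = -26.37°C.
Environment:
  Environment, lower layer to 3700 m: -8.3 × 2.5 km = -20.75°C, so T = -18.25°C.
  Environment, upper layer to 4900 m: -11.3 × 1.2 km = -13.56°C, so T = -31.81°C.
T_parcel − T_env = -26.37 − (-31.81) = +5.44°C

+5.44°C (parcel warmer than environment)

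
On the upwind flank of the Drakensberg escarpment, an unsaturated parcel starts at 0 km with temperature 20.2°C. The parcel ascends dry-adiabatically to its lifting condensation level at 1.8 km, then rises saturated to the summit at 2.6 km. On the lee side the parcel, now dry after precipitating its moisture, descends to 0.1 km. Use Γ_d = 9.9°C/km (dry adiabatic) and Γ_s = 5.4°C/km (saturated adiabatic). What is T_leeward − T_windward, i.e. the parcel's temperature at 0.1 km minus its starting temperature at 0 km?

+2.61°C

0–1800 m, dry: Δz = 1.8 km ⇒ ΔT = -17.82°C; T = 2.38°C
1800–2600 m, saturated: Δz = 0.8 km ⇒ ΔT = -4.32°C; T = -1.94°C
2600–100 m, dry descent: Δz = 2.5 km ⇒ ΔT = +24.75°C; T = 22.81°C
Net change vs windward start: 22.81 − 20.2 = +2.61°C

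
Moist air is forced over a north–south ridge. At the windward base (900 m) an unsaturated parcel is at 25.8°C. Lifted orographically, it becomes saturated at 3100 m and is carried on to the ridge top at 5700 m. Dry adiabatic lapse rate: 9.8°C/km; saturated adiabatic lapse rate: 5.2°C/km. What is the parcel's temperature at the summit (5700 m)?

900 → 3100 m (dry, 9.8°C/km): ΔT = -9.8 × 2.2 = -21.56°C → T = 4.24°C
3100 → 5700 m (saturated, 5.2°C/km): ΔT = -5.2 × 2.6 = -13.52°C → T = -9.28°C

-9.28°C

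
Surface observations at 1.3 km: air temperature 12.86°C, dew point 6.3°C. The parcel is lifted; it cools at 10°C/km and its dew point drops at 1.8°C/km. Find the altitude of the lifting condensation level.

T and T_d converge at 10 − 1.8 = 8.2°C per km
Height above start = (12.86 − 6.3) / 8.2 = 0.8 km
LCL altitude = 1300 m + 800 m = 2100 m

2.1 km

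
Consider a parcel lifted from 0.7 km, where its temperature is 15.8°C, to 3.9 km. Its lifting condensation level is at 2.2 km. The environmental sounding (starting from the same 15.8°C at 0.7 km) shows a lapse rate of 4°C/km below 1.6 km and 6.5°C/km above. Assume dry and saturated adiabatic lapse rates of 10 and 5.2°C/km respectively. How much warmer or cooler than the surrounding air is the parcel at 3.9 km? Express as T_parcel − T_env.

-5.29°C (parcel cooler than environment)

Parcel:
  700 → 2200 m (dry, 10°C/km): ΔT = -10 × 1.5 = -15°C → T = 0.8°C
  2200 → 3900 m (saturated, 5.2°C/km): ΔT = -5.2 × 1.7 = -8.84°C → T = -8.04°C
Environment:
  700 → 1600 m (environment, lower layer, 4°C/km): ΔT = -4 × 0.9 = -3.6°C → T = 12.2°C
  1600 → 3900 m (environment, upper layer, 6.5°C/km): ΔT = -6.5 × 2.3 = -14.95°C → T = -2.75°C
T_parcel − T_env = -8.04 − (-2.75) = -5.29°C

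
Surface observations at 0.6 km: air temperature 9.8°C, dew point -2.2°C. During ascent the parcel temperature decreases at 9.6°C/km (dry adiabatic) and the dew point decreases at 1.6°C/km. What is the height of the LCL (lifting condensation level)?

2.1 km

T and T_d converge at 9.6 − 1.6 = 8°C per km
Height above start = (9.8 − (-2.2)) / 8 = 1.5 km
LCL altitude = 600 m + 1500 m = 2100 m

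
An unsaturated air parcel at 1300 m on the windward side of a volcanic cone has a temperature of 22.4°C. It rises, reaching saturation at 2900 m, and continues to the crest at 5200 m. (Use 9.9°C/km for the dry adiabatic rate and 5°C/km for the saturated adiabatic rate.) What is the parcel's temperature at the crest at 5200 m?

1300 → 2900 m (dry, 9.9°C/km): ΔT = -9.9 × 1.6 = -15.84°C → T = 6.56°C
2900 → 5200 m (saturated, 5°C/km): ΔT = -5 × 2.3 = -11.5°C → T = -4.94°C

-4.94°C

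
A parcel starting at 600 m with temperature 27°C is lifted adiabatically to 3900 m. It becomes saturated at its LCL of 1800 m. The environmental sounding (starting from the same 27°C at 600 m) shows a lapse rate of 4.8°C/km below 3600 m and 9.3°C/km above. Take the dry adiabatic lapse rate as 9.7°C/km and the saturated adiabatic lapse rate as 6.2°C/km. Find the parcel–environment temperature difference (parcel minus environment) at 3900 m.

Parcel:
  Dry to 1800 m: -9.7 × 1.2 km = -11.64°C, so T = 15.36°C.
  Saturated to 3900 m: -6.2 × 2.1 km = -13.02°C, so T = 2.34°C.
Environment:
  Environment, lower layer to 3600 m: -4.8 × 3 km = -14.4°C, so T = 12.6°C.
  Environment, upper layer to 3900 m: -9.3 × 0.3 km = -2.79°C, so T = 9.81°C.
T_parcel − T_env = 2.34 − 9.81 = -7.47°C

-7.47°C (parcel cooler than environment)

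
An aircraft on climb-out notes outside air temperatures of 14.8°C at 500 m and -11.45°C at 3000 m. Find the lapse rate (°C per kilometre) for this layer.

10.5°C/km

Γ = −ΔT/Δz = (14.8 − (-11.45)) / (3000 − 500) m
  = 26.25°C / 2.5 km = 10.5°C/km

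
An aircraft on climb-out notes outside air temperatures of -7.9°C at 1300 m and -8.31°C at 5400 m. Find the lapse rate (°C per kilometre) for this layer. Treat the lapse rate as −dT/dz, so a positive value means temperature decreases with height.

Γ = −ΔT/Δz = (-7.9 − (-8.31)) / (5400 − 1300) m
  = 0.41°C / 4.1 km = 0.1°C/km

0.1°C/km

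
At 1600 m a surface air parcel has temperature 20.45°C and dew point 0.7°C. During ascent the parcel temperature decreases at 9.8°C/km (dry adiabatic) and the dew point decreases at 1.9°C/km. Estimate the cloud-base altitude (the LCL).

4100 m

T and T_d converge at 9.8 − 1.9 = 7.9°C per km
Height above start = (20.45 − 0.7) / 7.9 = 2.5 km
LCL altitude = 1600 m + 2500 m = 4100 m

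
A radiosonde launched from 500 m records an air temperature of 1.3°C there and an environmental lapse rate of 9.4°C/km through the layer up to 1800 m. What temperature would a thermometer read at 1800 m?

-10.92°C

Environmental to 1800 m: -9.4 × 1.3 km = -12.22°C, so T = -10.92°C.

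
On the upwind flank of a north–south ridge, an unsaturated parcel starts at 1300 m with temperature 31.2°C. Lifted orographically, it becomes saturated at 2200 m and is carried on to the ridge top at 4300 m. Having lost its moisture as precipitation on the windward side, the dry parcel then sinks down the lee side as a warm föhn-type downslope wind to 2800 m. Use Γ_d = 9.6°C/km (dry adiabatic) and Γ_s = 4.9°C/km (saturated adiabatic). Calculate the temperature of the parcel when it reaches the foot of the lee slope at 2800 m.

26.67°C

From 1300 m to 2200 m (dry): cools by 9.6 × 0.9 = 8.64°C, giving 22.56°C.
From 2200 m to 4300 m (saturated): cools by 4.9 × 2.1 = 10.29°C, giving 12.27°C.
From 4300 m to 2800 m (dry descent): warms by 9.6 × 1.5 = 14.4°C, giving 26.67°C.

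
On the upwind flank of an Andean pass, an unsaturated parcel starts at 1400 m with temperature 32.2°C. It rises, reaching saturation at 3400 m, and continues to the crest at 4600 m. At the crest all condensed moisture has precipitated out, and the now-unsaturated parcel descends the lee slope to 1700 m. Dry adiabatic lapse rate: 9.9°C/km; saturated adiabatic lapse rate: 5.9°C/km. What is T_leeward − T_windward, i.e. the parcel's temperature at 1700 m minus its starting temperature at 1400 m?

+1.83°C

From 1400 m to 3400 m (dry): cools by 9.9 × 2 = 19.8°C, giving 12.4°C.
From 3400 m to 4600 m (saturated): cools by 5.9 × 1.2 = 7.08°C, giving 5.32°C.
From 4600 m to 1700 m (dry descent): warms by 9.9 × 2.9 = 28.71°C, giving 34.03°C.
Net change vs windward start: 34.03 − 32.2 = +1.83°C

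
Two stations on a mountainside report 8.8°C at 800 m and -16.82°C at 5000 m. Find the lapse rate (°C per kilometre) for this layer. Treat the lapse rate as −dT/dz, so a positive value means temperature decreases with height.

Γ = −ΔT/Δz = (8.8 − (-16.82)) / (5000 − 800) m
  = 25.62°C / 4.2 km = 6.1°C/km

6.1°C/km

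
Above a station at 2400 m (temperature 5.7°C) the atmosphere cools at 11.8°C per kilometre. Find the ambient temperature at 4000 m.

-13.18°C

2400–4000 m, environmental: Δz = 1.6 km ⇒ ΔT = -18.88°C; T = -13.18°C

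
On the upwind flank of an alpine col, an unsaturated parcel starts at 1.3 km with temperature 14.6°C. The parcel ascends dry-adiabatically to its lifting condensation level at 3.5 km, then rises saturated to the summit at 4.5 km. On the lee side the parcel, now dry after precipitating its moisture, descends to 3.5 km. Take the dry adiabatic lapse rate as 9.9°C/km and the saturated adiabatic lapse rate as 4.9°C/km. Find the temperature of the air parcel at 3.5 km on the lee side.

1300–3500 m, dry: Δz = 2.2 km ⇒ ΔT = -21.78°C; T = -7.18°C
3500–4500 m, saturated: Δz = 1 km ⇒ ΔT = -4.9°C; T = -12.08°C
4500–3500 m, dry descent: Δz = 1 km ⇒ ΔT = +9.9°C; T = -2.18°C

-2.18°C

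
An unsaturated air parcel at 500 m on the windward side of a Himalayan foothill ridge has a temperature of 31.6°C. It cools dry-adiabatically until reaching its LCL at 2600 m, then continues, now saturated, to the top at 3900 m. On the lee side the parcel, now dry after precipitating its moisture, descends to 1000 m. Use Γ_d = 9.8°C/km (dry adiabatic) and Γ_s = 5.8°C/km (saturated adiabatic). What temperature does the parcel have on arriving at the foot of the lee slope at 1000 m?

Dry to 2600 m: -9.8 × 2.1 km = -20.58°C, so T = 11.02°C.
Saturated to 3900 m: -5.8 × 1.3 km = -7.54°C, so T = 3.48°C.
Dry descent to 1000 m: +9.8 × 2.9 km = +28.42°C, so T = 31.9°C.

31.9°C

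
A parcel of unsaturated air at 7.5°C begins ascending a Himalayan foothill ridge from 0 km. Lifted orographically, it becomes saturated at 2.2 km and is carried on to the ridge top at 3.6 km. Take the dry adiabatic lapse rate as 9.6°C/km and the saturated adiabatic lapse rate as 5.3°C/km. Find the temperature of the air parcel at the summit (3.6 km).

-21.04°C

From 0 m to 2200 m (dry): cools by 9.6 × 2.2 = 21.12°C, giving -13.62°C.
From 2200 m to 3600 m (saturated): cools by 5.3 × 1.4 = 7.42°C, giving -21.04°C.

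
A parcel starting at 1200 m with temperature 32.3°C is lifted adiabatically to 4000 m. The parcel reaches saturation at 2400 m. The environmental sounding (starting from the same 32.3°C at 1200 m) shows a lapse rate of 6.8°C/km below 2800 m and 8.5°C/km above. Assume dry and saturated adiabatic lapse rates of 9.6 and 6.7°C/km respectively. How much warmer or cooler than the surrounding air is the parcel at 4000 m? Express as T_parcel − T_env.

-1.16°C (parcel cooler than environment)

Parcel:
  Dry to 2400 m: -9.6 × 1.2 km = -11.52°C, so T = 20.78°C.
  Saturated to 4000 m: -6.7 × 1.6 km = -10.72°C, so T = 10.06°C.
Environment:
  Environment, lower layer to 2800 m: -6.8 × 1.6 km = -10.88°C, so T = 21.42°C.
  Environment, upper layer to 4000 m: -8.5 × 1.2 km = -10.2°C, so T = 11.22°C.
T_parcel − T_env = 10.06 − 11.22 = -1.16°C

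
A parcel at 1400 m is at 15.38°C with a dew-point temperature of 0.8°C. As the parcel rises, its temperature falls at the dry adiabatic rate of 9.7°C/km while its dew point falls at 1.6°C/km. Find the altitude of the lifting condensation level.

3200 m

T and T_d converge at 9.7 − 1.6 = 8.1°C per km
Height above start = (15.38 − 0.8) / 8.1 = 1.8 km
LCL altitude = 1400 m + 1800 m = 3200 m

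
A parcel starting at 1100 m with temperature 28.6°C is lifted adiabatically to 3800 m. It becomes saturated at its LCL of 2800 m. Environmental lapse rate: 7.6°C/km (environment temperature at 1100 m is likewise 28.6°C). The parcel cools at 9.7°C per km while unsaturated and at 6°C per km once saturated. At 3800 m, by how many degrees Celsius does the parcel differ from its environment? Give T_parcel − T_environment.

Parcel:
  Dry to 2800 m: -9.7 × 1.7 km = -16.49°C, so T = 12.11°C.
  Saturated to 3800 m: -6 × 1 km = -6°C, so T = 6.11°C.
Environment:
  Environment to 3800 m: -7.6 × 2.7 km = -20.52°C, so T = 8.08°C.
T_parcel − T_env = 6.11 − 8.08 = -1.97°C

-1.97°C (parcel cooler than environment)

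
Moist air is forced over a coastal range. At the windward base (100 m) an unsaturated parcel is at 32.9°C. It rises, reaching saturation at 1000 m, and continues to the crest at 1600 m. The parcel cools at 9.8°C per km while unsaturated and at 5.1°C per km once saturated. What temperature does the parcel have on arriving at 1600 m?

21.02°C

From 100 m to 1000 m (dry): cools by 9.8 × 0.9 = 8.82°C, giving 24.08°C.
From 1000 m to 1600 m (saturated): cools by 5.1 × 0.6 = 3.06°C, giving 21.02°C.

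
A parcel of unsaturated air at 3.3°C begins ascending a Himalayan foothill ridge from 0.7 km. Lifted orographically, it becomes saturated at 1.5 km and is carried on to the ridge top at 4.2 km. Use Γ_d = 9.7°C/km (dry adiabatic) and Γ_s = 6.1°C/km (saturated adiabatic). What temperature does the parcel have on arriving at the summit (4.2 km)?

From 700 m to 1500 m (dry): cools by 9.7 × 0.8 = 7.76°C, giving -4.46°C.
From 1500 m to 4200 m (saturated): cools by 6.1 × 2.7 = 16.47°C, giving -20.93°C.

-20.93°C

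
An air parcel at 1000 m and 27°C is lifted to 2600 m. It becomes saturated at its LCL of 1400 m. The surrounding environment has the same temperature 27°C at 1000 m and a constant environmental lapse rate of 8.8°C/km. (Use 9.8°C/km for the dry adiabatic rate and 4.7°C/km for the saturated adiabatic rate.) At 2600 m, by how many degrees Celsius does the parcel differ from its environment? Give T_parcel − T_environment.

Parcel:
  1000–1400 m, dry: Δz = 0.4 km ⇒ ΔT = -3.92°C; T = 23.08°C
  1400–2600 m, saturated: Δz = 1.2 km ⇒ ΔT = -5.64°C; T = 17.44°C
Environment:
  1000–2600 m, environment: Δz = 1.6 km ⇒ ΔT = -14.08°C; T = 12.92°C
T_parcel − T_env = 17.44 − 12.92 = +4.52°C

+4.52°C (parcel warmer than environment)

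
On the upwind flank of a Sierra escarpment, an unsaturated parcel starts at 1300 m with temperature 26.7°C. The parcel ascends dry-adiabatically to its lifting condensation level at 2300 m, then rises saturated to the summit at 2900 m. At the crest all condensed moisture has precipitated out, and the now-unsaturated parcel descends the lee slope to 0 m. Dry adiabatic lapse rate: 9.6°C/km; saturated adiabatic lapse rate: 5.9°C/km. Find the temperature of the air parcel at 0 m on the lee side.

41.4°C

1300 → 2300 m (dry, 9.6°C/km): ΔT = -9.6 × 1 = -9.6°C → T = 17.1°C
2300 → 2900 m (saturated, 5.9°C/km): ΔT = -5.9 × 0.6 = -3.54°C → T = 13.56°C
2900 → 0 m (dry descent, 9.6°C/km): ΔT = +9.6 × 2.9 = +27.84°C → T = 41.4°C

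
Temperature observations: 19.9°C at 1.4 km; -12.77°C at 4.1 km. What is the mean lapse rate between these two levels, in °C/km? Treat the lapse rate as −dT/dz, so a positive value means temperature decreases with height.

12.1°C/km

Γ = −ΔT/Δz = (19.9 − (-12.77)) / (4100 − 1400) m
  = 32.67°C / 2.7 km = 12.1°C/km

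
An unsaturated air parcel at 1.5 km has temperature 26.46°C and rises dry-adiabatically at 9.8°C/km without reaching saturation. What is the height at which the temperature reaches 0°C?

Height above start = (26.46 − 0) / 9.8 = 2.7 km
Altitude = 1500 m + 2700 m = 4200 m

4.2 km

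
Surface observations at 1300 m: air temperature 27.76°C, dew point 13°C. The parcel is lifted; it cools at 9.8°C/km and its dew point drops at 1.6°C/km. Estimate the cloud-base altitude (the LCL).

T and T_d converge at 9.8 − 1.6 = 8.2°C per km
Height above start = (27.76 − 13) / 8.2 = 1.8 km
LCL altitude = 1300 m + 1800 m = 3100 m

3100 m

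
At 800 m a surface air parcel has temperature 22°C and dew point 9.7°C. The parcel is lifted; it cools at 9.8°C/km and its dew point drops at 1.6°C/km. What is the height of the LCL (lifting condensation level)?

T and T_d converge at 9.8 − 1.6 = 8.2°C per km
Height above start = (22 − 9.7) / 8.2 = 1.5 km
LCL altitude = 800 m + 1500 m = 2300 m

2300 m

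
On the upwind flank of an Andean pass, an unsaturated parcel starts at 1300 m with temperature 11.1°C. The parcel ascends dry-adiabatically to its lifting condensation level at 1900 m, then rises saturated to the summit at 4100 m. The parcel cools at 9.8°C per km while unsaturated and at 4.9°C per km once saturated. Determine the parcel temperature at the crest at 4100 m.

Dry to 1900 m: -9.8 × 0.6 km = -5.88°C, so T = 5.22°C.
Saturated to 4100 m: -4.9 × 2.2 km = -10.78°C, so T = -5.56°C.

-5.56°C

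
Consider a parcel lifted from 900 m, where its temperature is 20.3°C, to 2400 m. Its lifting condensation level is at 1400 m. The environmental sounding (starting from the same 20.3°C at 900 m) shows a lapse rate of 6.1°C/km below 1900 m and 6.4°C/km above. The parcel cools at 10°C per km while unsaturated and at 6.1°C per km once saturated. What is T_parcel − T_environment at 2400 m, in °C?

Parcel:
  From 900 m to 1400 m (dry): cools by 10 × 0.5 = 5°C, giving 15.3°C.
  From 1400 m to 2400 m (saturated): cools by 6.1 × 1 = 6.1°C, giving 9.2°C.
Environment:
  From 900 m to 1900 m (environment, lower layer): cools by 6.1 × 1 = 6.1°C, giving 14.2°C.
  From 1900 m to 2400 m (environment, upper layer): cools by 6.4 × 0.5 = 3.2°C, giving 11°C.
T_parcel − T_env = 9.2 − 11 = -1.8°C

-1.8°C (parcel cooler than environment)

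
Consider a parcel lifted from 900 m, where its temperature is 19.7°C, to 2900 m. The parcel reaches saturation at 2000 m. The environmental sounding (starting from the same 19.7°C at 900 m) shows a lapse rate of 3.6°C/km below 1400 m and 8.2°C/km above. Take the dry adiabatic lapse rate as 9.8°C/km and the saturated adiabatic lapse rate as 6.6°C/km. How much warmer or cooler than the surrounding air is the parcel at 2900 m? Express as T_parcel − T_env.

Parcel:
  Dry to 2000 m: -9.8 × 1.1 km = -10.78°C, so T = 8.92°C.
  Saturated to 2900 m: -6.6 × 0.9 km = -5.94°C, so T = 2.98°C.
Environment:
  Environment, lower layer to 1400 m: -3.6 × 0.5 km = -1.8°C, so T = 17.9°C.
  Environment, upper layer to 2900 m: -8.2 × 1.5 km = -12.3°C, so T = 5.6°C.
T_parcel − T_env = 2.98 − 5.6 = -2.62°C

-2.62°C (parcel cooler than environment)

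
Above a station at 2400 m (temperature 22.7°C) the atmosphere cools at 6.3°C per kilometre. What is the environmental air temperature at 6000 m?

0.02°C

2400–6000 m, environmental: Δz = 3.6 km ⇒ ΔT = -22.68°C; T = 0.02°C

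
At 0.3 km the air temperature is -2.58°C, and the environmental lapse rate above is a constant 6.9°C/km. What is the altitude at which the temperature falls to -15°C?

Height above start = (-2.58 − (-15)) / 6.9 = 1.8 km
Altitude = 300 m + 1800 m = 2100 m

2.1 km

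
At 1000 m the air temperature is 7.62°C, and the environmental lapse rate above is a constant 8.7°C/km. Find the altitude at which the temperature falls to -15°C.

3600 m

Height above start = (7.62 − (-15)) / 8.7 = 2.6 km
Altitude = 1000 m + 2600 m = 3600 m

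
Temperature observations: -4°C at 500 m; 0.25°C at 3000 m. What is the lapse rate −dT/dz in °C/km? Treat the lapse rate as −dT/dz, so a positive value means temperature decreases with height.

Γ = −ΔT/Δz = (-4 − 0.25) / (3000 − 500) m
  = -4.25°C / 2.5 km = -1.7°C/km

-1.7°C/km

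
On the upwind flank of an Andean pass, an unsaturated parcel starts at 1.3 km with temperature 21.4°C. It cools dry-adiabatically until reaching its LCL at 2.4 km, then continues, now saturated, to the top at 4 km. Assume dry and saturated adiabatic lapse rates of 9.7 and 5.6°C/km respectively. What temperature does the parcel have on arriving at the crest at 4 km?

1300–2400 m, dry: Δz = 1.1 km ⇒ ΔT = -10.67°C; T = 10.73°C
2400–4000 m, saturated: Δz = 1.6 km ⇒ ΔT = -8.96°C; T = 1.77°C

1.77°C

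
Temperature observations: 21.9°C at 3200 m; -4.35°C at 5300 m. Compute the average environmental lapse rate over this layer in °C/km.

12.5°C/km

Γ = −ΔT/Δz = (21.9 − (-4.35)) / (5300 − 3200) m
  = 26.25°C / 2.1 km = 12.5°C/km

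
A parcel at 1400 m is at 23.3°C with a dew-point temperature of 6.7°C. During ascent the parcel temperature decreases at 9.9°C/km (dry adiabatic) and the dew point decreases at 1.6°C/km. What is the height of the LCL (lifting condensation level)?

3400 m

T and T_d converge at 9.9 − 1.6 = 8.3°C per km
Height above start = (23.3 − 6.7) / 8.3 = 2 km
LCL altitude = 1400 m + 2000 m = 3400 m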